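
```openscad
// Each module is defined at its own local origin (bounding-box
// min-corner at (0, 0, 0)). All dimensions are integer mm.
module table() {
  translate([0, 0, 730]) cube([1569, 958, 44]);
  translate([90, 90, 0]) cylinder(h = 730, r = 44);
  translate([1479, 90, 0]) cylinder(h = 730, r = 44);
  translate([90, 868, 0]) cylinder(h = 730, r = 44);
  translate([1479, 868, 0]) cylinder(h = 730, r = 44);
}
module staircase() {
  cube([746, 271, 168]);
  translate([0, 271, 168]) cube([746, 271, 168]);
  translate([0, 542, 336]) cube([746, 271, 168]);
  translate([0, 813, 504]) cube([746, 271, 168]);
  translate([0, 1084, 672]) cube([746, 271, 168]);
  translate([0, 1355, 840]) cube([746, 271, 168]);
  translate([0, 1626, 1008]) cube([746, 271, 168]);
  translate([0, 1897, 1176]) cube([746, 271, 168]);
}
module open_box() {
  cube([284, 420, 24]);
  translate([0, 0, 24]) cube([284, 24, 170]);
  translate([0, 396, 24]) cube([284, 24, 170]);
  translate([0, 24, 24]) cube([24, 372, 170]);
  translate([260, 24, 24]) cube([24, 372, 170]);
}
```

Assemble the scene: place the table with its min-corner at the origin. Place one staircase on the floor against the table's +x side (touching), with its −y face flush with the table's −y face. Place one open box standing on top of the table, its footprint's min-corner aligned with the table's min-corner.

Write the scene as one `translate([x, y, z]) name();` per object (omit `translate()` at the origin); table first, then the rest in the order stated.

table();
translate([1569, 0, 0]) staircase();
translate([0, 0, 774]) open_box();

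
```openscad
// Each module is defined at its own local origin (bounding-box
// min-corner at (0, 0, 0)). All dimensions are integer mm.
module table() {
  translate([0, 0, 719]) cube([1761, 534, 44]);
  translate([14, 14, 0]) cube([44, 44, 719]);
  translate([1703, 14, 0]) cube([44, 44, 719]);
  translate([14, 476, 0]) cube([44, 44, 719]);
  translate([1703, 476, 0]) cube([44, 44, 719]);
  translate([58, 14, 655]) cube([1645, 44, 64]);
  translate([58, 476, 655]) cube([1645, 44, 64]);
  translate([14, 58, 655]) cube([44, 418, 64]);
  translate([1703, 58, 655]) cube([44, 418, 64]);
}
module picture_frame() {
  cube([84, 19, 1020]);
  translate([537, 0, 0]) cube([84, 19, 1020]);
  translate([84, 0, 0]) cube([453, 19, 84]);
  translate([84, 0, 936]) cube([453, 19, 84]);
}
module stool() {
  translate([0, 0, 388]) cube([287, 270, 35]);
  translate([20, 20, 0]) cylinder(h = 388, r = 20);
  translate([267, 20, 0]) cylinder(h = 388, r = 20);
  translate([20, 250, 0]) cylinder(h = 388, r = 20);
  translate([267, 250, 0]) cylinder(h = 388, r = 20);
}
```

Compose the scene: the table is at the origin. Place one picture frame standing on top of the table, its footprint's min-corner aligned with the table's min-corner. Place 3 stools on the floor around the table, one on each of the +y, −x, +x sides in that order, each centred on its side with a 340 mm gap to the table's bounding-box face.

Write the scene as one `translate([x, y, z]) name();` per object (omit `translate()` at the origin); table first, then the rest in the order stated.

table();
translate([0, 0, 763]) picture_frame();
translate([737, 874, 0]) stool();
translate([-627, 132, 0]) stool();
translate([2101, 132, 0]) stool();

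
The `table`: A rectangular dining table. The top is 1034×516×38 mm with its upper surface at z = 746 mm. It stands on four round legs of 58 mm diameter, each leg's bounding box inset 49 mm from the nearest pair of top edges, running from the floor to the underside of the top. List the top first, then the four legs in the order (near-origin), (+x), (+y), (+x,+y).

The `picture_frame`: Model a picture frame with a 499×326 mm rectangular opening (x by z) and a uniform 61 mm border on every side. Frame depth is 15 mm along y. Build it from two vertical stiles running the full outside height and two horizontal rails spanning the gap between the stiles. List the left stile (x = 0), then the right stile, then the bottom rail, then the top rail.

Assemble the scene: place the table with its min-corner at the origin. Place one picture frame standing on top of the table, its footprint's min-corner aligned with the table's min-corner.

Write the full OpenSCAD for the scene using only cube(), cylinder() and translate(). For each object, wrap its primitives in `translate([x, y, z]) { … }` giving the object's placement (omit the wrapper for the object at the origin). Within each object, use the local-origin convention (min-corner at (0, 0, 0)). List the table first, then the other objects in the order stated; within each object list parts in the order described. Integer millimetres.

translate([0, 0, 708]) cube([1034, 516, 38]);
translate([78, 78, 0]) cylinder(h = 708, r = 29);
translate([956, 78, 0]) cylinder(h = 708, r = 29);
translate([78, 438, 0]) cylinder(h = 708, r = 29);
translate([956, 438, 0]) cylinder(h = 708, r = 29);
translate([0, 0, 746]) {
  cube([61, 15, 448]);
  translate([560, 0, 0]) cube([61, 15, 448]);
  translate([61, 0, 0]) cube([499, 15, 61]);
  translate([61, 0, 387]) cube([499, 15, 61]);
}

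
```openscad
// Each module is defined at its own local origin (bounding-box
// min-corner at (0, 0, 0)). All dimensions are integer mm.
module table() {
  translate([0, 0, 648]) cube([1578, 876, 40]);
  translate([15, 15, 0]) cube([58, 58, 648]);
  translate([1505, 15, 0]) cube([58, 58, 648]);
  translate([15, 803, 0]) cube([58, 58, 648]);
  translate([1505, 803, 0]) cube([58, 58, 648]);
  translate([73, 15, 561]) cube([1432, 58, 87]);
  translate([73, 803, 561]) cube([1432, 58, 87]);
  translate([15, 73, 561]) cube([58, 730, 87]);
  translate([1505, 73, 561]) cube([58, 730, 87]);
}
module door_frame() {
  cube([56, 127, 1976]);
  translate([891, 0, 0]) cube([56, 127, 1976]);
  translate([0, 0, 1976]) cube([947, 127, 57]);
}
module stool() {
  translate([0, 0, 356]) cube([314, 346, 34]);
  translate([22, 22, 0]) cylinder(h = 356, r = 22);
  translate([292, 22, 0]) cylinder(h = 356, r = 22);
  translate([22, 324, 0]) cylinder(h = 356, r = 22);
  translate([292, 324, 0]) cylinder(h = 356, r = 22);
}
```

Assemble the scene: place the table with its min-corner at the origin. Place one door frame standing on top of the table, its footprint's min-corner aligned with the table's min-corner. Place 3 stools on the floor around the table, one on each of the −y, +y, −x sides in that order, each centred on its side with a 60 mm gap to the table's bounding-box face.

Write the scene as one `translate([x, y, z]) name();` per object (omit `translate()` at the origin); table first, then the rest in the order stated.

table();
translate([0, 0, 688]) door_frame();
translate([632, -406, 0]) stool();
translate([632, 936, 0]) stool();
translate([-374, 265, 0]) stool();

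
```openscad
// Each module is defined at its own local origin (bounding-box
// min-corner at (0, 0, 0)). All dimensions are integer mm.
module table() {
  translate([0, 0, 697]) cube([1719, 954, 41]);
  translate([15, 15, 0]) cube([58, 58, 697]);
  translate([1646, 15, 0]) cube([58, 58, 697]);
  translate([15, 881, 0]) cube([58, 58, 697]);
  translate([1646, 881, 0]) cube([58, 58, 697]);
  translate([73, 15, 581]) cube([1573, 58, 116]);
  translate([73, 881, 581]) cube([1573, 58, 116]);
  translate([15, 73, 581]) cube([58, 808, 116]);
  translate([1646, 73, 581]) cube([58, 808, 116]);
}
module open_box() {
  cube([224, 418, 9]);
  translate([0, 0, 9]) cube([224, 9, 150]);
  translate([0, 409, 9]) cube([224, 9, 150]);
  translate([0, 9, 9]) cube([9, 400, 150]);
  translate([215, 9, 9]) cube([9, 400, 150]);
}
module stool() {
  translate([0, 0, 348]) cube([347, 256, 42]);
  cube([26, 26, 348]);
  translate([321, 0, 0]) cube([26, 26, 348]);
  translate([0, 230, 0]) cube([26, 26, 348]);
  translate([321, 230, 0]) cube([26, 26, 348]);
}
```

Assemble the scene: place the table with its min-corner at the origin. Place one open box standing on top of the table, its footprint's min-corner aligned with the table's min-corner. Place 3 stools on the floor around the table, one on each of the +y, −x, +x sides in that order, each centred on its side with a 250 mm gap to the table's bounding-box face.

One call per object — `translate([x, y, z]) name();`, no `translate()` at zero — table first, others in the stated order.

table();
translate([0, 0, 738]) open_box();
translate([686, 1204, 0]) stool();
translate([-597, 349, 0]) stool();
translate([1969, 349, 0]) stool();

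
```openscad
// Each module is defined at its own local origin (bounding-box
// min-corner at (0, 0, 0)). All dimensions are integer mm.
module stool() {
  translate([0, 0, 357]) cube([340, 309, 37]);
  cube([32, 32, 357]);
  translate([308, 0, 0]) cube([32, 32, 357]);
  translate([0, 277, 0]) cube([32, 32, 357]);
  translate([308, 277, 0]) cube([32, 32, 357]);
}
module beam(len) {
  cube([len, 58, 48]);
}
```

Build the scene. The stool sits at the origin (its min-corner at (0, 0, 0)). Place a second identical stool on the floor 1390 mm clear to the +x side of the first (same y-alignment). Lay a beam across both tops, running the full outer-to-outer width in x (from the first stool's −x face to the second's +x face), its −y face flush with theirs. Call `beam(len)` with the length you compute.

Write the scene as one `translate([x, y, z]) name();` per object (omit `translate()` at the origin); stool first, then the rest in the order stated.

stool();
translate([1730, 0, 0]) stool();
translate([0, 0, 394]) beam(2070);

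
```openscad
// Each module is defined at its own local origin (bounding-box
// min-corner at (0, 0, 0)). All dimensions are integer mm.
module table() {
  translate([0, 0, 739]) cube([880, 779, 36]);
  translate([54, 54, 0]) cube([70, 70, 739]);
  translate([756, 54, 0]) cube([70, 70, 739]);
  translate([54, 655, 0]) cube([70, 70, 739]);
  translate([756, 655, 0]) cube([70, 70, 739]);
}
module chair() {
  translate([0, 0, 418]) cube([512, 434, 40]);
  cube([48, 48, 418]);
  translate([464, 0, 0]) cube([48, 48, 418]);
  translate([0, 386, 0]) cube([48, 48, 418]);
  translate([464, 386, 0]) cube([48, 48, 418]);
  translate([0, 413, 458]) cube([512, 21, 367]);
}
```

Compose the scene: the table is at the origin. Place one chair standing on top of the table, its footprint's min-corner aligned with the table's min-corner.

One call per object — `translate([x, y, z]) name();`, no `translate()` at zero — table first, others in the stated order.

table();
translate([0, 0, 775]) chair();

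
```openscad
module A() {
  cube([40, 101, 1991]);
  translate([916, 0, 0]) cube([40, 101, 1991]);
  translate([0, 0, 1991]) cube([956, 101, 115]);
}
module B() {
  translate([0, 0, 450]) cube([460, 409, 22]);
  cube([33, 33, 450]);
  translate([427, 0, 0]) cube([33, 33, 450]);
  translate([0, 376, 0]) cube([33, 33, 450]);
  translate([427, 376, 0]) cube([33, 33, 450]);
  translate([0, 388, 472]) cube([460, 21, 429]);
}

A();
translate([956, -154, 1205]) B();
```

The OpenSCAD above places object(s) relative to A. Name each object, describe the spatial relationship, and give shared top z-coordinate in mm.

Both tops at z = 2106 mm.

A is a door frame. B is a chair. The chair is beside the door frame with their tops flush at z = 2106. The shared top z-coordinate is 2106 mm.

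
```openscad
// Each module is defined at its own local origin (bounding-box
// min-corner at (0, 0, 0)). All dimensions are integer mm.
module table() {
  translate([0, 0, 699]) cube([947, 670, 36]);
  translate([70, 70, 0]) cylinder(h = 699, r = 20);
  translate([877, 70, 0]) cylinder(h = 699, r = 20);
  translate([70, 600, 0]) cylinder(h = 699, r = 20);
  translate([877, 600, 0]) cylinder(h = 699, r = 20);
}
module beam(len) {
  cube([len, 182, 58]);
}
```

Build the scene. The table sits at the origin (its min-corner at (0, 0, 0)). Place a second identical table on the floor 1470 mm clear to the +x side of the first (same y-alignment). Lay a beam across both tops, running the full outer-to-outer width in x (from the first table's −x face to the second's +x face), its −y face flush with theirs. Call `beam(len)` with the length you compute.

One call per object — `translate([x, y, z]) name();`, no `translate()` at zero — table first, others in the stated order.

table();
translate([2417, 0, 0]) table();
translate([0, 0, 735]) beam(3364);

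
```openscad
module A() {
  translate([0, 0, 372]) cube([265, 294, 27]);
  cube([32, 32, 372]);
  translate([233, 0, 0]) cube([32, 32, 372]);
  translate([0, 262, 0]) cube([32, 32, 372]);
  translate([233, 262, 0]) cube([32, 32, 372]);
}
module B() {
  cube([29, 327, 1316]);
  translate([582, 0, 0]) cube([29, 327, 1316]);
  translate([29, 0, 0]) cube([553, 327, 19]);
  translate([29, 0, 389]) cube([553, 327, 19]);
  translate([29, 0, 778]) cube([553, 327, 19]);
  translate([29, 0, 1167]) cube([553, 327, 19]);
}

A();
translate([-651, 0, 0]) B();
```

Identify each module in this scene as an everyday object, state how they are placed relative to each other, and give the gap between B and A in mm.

A is a stool. B is a bookshelf. The bookshelf is on the floor beside the stool on its −x side. The gap between the bookshelf and the stool is 40 mm.

The bookshelf's nearest face is 40 mm from the stool's −x face.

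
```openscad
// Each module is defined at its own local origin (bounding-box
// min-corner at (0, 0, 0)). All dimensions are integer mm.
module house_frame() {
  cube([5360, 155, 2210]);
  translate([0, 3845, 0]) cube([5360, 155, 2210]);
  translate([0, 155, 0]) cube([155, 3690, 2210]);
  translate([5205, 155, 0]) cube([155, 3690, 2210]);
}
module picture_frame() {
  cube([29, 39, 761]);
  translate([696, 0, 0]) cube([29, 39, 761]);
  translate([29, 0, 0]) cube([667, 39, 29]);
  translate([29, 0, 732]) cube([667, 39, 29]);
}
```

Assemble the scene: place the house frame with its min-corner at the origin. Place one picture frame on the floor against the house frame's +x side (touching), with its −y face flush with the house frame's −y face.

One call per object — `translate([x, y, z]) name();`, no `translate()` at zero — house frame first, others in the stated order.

house_frame();
translate([5360, 0, 0]) picture_frame();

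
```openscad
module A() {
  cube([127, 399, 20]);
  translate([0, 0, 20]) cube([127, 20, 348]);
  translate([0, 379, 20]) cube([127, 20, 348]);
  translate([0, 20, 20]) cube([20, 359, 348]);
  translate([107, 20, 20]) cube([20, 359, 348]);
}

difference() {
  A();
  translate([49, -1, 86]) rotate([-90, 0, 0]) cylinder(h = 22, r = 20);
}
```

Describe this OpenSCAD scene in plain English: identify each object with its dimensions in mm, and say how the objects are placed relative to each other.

A is an open storage box with external size 127×399×368 mm and wall thickness 20 mm (the base is also 20 mm thick). The base covers the whole footprint; the four walls stand on the base, with the y-facing walls full-width and the x-facing walls fitting between their inner faces.

The open box has a circular hole of radius 20 mm through its front wall, centred at (x = 49, z = 86).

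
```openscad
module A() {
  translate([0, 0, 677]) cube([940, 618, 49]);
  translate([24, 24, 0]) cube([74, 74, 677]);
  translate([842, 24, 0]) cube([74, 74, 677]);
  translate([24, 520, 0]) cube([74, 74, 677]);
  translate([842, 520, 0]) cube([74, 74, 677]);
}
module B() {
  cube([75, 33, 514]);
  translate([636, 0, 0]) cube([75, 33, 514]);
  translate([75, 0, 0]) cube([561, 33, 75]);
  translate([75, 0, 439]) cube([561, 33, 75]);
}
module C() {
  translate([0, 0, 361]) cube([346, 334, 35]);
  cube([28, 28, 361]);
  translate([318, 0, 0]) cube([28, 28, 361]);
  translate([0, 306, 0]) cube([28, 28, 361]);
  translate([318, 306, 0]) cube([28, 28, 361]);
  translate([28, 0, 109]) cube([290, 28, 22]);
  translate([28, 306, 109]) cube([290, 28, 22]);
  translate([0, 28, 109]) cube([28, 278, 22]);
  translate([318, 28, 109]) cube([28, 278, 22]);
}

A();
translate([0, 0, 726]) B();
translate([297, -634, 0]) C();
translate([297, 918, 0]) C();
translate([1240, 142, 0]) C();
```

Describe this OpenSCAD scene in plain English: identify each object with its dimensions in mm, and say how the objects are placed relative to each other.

A is a table with a 940×618 mm rectangular top, 49 mm thick, top surface at z = 726 mm, supported by four 74×74 mm square legs, each inset 24 mm from the nearest pair of top edges, running from the floor.

B is a picture frame with a 561×364 mm rectangular opening (x by z) and a uniform 75 mm border on every side. Frame depth is 33 mm along y. It is built from two vertical stiles running the full outside height and two horizontal rails spanning the gap between the stiles.

C is a simple wooden stool: a rectangular seat 346 mm (x) by 334 mm (y), 35 mm thick, top face at z = 396 mm, on four square legs, each 28×28 mm in cross-section. The legs rest on z = 0, each flush with a corner of the seat. Four stretchers, 28 mm wide and 22 mm tall, connect adjacent legs with their undersides at z = 109 mm, each running between the inner faces of the legs it joins and aligned with the legs' outer faces on the other axis.

The picture frame is on top of the table. Three stools sit around the table at the −y, +y, +x sides.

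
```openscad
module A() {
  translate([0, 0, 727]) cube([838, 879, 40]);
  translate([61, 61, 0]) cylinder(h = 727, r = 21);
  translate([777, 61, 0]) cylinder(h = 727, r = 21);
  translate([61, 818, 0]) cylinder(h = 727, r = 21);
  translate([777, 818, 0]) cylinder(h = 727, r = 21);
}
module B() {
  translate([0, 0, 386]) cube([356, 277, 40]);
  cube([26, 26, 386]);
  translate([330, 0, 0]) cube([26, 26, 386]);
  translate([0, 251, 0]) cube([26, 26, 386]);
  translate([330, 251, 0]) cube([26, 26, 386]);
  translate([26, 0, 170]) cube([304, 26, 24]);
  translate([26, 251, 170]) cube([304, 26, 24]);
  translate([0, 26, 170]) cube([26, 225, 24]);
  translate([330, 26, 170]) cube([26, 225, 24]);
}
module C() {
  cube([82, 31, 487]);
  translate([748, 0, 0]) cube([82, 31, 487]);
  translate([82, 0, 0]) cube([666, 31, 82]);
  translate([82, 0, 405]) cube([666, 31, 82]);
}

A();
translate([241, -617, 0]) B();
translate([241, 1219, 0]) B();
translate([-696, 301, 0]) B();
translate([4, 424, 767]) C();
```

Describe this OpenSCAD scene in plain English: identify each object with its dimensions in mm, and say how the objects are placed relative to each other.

A is a table with a 838×879 mm rectangular top, 40 mm thick, top surface at z = 767 mm, supported by four round legs of 42 mm diameter, each leg's bounding box inset 40 mm from the nearest pair of top edges, running from the floor.

B is a four-legged stool. The seat is a 356×277×40 mm slab whose top surface is at z = 426 mm; four square legs, each 26×26 mm in cross-section, run from the floor (z = 0) to the underside of the seat, each flush with a corner of the seat. Four stretchers, 26 mm wide and 24 mm tall, connect adjacent legs with their undersides at z = 170 mm, each running between the inner faces of the legs it joins and aligned with the legs' outer faces on the other axis.

C is a picture frame with a 666×323 mm rectangular opening (x by z) and a uniform 82 mm border on every side. Frame depth is 31 mm along y. It is built from two vertical stiles running the full outside height and two horizontal rails spanning the gap between the stiles.

Three stools sit around the table at the −y, +y, −x sides. The picture frame is on top of the table, centred.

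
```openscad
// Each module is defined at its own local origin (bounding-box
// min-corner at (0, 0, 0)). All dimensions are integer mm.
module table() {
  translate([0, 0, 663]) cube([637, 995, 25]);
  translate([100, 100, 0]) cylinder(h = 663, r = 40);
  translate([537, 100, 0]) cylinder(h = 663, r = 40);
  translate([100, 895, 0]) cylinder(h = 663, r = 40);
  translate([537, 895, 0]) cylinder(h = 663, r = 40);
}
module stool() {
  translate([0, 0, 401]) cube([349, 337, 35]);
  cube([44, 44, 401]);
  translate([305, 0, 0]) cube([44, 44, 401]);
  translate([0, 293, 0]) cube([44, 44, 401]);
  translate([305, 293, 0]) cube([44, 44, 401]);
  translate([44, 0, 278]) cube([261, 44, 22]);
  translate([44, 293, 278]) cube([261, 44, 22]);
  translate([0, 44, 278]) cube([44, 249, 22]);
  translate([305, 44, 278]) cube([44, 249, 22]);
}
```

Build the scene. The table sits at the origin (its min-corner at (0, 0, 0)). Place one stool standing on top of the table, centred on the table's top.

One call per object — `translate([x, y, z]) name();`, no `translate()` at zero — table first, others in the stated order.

table();
translate([144, 329, 688]) stool();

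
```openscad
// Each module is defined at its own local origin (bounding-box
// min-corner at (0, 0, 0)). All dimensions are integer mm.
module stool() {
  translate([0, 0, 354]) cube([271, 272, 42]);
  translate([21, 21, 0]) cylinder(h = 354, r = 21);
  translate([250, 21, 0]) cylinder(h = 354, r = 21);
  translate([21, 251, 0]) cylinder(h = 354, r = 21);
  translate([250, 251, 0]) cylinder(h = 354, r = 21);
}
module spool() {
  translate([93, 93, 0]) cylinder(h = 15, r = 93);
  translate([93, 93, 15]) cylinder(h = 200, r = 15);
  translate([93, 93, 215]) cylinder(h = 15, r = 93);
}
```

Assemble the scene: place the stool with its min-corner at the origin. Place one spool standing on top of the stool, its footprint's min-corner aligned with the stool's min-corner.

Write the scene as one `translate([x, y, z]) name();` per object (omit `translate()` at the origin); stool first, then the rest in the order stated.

stool();
translate([0, 0, 396]) spool();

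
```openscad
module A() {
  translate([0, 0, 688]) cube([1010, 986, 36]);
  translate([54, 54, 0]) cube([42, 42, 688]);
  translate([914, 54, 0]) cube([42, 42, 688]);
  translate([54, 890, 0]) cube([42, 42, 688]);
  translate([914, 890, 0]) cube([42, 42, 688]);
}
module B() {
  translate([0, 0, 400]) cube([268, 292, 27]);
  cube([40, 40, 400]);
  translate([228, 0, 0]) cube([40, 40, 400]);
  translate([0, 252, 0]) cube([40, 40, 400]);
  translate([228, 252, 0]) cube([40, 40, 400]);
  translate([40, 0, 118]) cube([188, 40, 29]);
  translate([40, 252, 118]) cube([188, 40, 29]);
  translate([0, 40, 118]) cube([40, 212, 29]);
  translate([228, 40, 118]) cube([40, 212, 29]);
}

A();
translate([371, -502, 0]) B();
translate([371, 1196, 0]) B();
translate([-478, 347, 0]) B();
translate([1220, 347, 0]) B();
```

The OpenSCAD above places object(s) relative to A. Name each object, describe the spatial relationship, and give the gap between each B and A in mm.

Each stool's nearest face is 210 mm from the table's bounding box.

A is a table. B is a stool. Four stools sit around the table at the −y, +y, −x, +x sides. The gap between each stool and the table is 210 mm.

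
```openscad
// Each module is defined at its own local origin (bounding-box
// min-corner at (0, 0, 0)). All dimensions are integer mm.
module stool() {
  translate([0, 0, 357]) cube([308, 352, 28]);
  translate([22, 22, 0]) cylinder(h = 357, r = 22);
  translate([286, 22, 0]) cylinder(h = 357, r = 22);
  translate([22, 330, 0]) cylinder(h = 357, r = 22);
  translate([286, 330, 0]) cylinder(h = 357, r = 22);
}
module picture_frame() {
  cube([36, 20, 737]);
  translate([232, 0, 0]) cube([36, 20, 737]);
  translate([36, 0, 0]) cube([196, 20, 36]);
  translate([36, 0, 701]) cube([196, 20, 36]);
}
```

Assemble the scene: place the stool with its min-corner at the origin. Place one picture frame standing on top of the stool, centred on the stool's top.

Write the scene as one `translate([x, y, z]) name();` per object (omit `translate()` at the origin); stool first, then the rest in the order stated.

stool();
translate([20, 166, 385]) picture_frame();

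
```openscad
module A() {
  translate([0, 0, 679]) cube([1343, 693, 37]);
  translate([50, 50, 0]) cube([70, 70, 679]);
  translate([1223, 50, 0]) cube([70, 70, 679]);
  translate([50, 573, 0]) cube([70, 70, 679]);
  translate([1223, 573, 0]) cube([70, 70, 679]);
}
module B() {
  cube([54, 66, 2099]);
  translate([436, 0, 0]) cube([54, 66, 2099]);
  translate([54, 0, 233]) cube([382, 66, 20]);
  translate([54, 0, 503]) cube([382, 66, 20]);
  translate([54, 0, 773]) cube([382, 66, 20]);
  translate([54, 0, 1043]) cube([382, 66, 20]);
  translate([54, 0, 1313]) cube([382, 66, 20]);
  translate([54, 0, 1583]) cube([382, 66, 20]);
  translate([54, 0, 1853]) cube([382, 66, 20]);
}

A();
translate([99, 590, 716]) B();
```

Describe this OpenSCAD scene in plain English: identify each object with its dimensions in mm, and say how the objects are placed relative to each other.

A is a rectangular dining table. The top is 1343×693×37 mm with its upper surface at z = 716 mm. It stands on four 70×70 mm square legs, each inset 50 mm from the nearest pair of top edges, running from the floor to the underside of the top.

B is a straight ladder. Two 54×66 mm vertical rails, 2099 mm tall, stand 490 mm apart (outside-to-outside) with their front faces coplanar on the −y side. 7 rungs, each 66 mm deep and 20 mm tall, span between the inner faces of the rails, front faces flush with the rails. The lowest rung's underside is at z = 233 mm and rungs are spaced 270 mm apart (underside to underside).

The ladder is on top of the table.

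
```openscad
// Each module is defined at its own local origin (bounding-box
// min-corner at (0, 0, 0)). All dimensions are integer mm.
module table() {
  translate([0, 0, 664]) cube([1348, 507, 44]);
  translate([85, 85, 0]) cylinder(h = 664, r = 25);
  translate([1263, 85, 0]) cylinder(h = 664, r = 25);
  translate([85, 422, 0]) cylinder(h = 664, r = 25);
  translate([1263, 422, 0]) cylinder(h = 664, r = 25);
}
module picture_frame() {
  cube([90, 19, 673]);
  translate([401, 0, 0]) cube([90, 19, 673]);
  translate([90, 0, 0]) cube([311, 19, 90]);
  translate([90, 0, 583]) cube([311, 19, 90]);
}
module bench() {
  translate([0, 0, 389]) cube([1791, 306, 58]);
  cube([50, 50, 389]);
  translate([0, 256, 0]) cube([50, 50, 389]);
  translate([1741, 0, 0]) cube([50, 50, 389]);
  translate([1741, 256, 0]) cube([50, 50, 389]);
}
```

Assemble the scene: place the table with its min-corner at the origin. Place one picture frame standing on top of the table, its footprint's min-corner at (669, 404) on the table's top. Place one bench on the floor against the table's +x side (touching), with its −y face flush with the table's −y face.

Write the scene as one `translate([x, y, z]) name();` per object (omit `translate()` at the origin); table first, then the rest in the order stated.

table();
translate([669, 404, 708]) picture_frame();
translate([1348, 0, 0]) bench();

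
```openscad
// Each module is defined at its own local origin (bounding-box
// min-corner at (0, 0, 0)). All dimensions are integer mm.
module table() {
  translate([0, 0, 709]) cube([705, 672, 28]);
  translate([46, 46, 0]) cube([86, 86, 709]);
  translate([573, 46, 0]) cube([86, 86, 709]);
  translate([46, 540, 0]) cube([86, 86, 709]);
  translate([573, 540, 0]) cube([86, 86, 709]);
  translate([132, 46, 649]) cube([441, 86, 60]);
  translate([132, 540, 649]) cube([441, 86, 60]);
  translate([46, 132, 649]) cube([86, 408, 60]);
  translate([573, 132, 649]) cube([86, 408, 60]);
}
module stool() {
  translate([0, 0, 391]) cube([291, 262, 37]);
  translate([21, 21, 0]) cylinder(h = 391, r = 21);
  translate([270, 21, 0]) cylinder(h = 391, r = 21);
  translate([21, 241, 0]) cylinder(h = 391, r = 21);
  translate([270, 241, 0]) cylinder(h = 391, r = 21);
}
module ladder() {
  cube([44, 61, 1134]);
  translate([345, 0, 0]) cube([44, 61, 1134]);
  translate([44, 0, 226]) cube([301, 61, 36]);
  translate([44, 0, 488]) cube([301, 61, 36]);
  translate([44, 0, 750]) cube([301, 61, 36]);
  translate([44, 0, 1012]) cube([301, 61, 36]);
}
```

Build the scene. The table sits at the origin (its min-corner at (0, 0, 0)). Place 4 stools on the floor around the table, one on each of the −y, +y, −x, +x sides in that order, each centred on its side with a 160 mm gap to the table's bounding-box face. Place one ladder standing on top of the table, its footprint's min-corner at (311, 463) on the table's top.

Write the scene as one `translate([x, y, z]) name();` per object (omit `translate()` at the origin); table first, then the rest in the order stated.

table();
translate([207, -422, 0]) stool();
translate([207, 832, 0]) stool();
translate([-451, 205, 0]) stool();
translate([865, 205, 0]) stool();
translate([311, 463, 737]) ladder();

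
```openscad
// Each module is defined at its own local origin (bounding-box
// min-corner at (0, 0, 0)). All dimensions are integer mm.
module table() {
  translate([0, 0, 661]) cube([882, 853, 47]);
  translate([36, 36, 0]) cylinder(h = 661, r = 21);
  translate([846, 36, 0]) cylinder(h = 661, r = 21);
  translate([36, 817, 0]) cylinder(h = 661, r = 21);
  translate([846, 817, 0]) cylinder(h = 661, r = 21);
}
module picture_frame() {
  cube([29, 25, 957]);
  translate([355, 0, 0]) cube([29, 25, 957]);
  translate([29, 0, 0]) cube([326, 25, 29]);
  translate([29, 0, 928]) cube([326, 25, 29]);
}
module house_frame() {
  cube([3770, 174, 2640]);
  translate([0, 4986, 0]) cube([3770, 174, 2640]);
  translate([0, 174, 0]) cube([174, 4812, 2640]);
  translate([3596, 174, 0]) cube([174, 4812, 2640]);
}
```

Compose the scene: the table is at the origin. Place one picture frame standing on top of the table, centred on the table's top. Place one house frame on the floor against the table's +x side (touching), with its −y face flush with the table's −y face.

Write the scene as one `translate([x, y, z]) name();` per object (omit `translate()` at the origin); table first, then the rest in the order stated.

table();
translate([249, 414, 708]) picture_frame();
translate([882, 0, 0]) house_frame();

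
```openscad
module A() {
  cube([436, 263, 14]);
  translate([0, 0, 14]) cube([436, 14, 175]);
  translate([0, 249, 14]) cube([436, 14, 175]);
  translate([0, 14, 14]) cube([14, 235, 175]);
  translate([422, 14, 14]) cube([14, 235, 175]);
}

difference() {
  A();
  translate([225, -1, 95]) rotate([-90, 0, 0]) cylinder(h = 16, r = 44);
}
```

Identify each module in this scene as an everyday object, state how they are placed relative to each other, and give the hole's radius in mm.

The subtracted cylinder has r = 44 mm.

A is an open box. The open box has a circular hole through its front wall. The hole's radius is 44 mm.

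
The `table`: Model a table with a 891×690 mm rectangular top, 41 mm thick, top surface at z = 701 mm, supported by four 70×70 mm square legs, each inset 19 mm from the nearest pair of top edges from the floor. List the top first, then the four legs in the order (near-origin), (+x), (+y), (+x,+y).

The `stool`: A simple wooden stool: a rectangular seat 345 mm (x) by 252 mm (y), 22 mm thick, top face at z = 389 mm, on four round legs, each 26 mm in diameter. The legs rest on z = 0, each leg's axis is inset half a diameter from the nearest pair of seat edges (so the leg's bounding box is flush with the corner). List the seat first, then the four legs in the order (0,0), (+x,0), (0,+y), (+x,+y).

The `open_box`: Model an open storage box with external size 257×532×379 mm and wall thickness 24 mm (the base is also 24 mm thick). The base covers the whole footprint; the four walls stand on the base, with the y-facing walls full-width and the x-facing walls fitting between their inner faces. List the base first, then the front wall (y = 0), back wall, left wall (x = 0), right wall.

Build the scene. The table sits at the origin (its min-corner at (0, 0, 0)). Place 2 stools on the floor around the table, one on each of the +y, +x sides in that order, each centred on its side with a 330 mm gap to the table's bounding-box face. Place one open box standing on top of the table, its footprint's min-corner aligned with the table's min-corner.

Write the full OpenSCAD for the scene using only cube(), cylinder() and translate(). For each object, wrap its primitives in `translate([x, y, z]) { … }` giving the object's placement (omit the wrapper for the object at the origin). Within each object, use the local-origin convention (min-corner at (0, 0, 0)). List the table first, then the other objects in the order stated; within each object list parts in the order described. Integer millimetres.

translate([0, 0, 660]) cube([891, 690, 41]);
translate([19, 19, 0]) cube([70, 70, 660]);
translate([802, 19, 0]) cube([70, 70, 660]);
translate([19, 601, 0]) cube([70, 70, 660]);
translate([802, 601, 0]) cube([70, 70, 660]);
translate([273, 1020, 0]) {
  translate([0, 0, 367]) cube([345, 252, 22]);
  translate([13, 13, 0]) cylinder(h = 367, r = 13);
  translate([332, 13, 0]) cylinder(h = 367, r = 13);
  translate([13, 239, 0]) cylinder(h = 367, r = 13);
  translate([332, 239, 0]) cylinder(h = 367, r = 13);
}
translate([1221, 219, 0]) {
  translate([0, 0, 367]) cube([345, 252, 22]);
  translate([13, 13, 0]) cylinder(h = 367, r = 13);
  translate([332, 13, 0]) cylinder(h = 367, r = 13);
  translate([13, 239, 0]) cylinder(h = 367, r = 13);
  translate([332, 239, 0]) cylinder(h = 367, r = 13);
}
translate([0, 0, 701]) {
  cube([257, 532, 24]);
  translate([0, 0, 24]) cube([257, 24, 355]);
  translate([0, 508, 24]) cube([257, 24, 355]);
  translate([0, 24, 24]) cube([24, 484, 355]);
  translate([233, 24, 24]) cube([24, 484, 355]);
}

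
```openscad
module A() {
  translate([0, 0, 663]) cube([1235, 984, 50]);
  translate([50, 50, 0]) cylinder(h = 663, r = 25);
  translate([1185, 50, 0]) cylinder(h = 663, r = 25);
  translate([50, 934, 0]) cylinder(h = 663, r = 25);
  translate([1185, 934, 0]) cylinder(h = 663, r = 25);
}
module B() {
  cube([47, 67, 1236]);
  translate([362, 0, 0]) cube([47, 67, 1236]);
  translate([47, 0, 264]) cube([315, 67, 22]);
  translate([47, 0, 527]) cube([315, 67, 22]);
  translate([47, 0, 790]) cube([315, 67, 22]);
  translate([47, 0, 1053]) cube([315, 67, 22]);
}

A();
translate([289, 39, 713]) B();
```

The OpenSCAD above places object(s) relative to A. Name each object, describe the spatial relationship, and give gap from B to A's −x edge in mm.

The ladder's min-x is at 289; the table's min-x is 0; gap = 289 mm.

A is a table. B is a ladder. The ladder is on top of the table. The gap from the ladder to the table's −x edge is 289 mm.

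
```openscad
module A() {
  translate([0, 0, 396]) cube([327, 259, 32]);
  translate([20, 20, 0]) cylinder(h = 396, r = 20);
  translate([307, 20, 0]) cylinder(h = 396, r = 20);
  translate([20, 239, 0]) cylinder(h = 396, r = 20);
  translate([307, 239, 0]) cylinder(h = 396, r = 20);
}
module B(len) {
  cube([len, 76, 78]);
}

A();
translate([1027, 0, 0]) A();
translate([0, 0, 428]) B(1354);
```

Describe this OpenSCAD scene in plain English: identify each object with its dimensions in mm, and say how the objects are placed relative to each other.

A is a four-legged stool. The seat is 327×259 mm, 32 mm thick, top at z = 428 mm. It stands on four round legs, each 40 mm in diameter, from z = 0 to the seat underside, each leg's axis is inset half a diameter from the nearest pair of seat edges (so the leg's bounding box is flush with the corner).

B is a rectangular beam 1354 mm long (x), 76 mm deep (y), 78 mm thick (z).

The beam spans the tops of two stools placed 700 mm apart, resting at z = 428 mm.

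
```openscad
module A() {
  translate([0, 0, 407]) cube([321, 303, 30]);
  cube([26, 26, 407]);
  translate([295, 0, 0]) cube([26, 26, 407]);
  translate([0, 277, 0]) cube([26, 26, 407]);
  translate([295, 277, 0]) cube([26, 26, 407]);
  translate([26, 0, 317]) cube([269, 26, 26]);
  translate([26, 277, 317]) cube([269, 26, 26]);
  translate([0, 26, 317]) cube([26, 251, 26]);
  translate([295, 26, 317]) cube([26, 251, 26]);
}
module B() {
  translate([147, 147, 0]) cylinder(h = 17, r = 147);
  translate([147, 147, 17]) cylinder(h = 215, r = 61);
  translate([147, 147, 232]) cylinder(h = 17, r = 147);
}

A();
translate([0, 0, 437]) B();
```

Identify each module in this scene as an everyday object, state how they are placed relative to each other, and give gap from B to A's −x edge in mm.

The spool's min-x is at 0; the stool's min-x is 0; gap = 0 mm.

A is a stool. B is a spool. The spool is on top of the stool. The gap from the spool to the stool's −x edge is 0 mm.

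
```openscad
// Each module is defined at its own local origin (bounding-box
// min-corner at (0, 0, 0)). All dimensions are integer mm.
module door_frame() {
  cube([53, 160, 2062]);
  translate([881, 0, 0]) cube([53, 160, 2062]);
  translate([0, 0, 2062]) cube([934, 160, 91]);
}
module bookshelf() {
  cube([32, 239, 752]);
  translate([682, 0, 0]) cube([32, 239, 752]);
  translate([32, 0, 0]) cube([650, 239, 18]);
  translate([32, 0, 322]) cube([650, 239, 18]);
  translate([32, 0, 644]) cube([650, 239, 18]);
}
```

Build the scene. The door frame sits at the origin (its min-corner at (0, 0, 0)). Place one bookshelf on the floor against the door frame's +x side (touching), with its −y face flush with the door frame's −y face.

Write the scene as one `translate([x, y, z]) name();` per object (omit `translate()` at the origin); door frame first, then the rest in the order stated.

door_frame();
translate([934, 0, 0]) bookshelf();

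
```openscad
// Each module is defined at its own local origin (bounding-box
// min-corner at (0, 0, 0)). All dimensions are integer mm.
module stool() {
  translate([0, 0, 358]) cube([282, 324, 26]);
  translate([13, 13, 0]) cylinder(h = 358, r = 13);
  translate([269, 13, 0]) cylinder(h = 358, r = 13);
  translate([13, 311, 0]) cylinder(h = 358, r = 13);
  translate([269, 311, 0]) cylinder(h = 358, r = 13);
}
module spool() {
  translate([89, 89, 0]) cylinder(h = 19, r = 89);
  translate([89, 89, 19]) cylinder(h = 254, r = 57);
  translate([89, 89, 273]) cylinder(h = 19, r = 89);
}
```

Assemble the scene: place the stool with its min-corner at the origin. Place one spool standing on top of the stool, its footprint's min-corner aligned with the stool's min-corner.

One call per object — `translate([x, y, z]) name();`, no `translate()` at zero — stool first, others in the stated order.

stool();
translate([0, 0, 384]) spool();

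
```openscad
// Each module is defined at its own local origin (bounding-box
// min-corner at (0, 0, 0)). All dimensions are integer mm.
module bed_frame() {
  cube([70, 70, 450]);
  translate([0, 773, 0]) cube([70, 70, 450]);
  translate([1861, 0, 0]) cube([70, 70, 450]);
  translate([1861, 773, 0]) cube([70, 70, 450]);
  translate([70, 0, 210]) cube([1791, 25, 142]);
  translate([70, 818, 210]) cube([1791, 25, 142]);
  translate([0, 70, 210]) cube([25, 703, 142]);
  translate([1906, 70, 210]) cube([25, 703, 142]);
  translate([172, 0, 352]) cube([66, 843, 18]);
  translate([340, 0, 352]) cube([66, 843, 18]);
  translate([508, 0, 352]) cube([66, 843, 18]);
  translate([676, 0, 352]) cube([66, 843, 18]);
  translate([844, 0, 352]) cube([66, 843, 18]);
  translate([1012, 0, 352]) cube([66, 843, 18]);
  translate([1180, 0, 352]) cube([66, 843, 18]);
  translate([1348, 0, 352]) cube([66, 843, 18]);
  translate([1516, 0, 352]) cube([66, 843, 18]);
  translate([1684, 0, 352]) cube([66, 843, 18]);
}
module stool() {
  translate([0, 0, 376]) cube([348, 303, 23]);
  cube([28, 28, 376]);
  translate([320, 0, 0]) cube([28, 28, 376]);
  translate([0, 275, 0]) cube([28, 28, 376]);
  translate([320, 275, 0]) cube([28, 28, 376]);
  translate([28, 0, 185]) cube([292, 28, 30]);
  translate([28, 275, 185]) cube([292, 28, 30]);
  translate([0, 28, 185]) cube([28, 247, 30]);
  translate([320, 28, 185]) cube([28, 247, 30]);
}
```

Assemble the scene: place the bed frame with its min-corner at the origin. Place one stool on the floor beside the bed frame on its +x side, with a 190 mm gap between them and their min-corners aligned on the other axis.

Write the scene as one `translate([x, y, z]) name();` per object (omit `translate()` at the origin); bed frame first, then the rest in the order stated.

bed_frame();
translate([2121, 0, 0]) stool();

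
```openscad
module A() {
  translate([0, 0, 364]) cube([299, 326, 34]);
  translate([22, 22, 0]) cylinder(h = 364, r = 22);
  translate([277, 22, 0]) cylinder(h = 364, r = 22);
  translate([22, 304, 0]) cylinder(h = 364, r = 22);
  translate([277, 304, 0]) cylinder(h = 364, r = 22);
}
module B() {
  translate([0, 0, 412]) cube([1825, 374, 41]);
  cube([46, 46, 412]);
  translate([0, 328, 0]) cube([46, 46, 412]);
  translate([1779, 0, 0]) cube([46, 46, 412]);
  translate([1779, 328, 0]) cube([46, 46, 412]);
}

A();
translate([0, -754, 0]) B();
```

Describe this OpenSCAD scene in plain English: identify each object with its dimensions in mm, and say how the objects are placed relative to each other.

A is a simple wooden stool: a rectangular seat 299 mm (x) by 326 mm (y), 34 mm thick, top face at z = 398 mm, on four round legs, each 44 mm in diameter. The legs rest on z = 0, each leg's axis is inset half a diameter from the nearest pair of seat edges (so the leg's bounding box is flush with the corner).

B is a long wooden bench with a 1825 mm (x) × 374 mm (y) seat, 41 mm thick, its top surface 453 mm above the floor. Four 46 mm square legs at the seat corners, flush with the edges, run from z = 0 to the seat underside.

The bench is on the floor beside the stool on its −y side.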